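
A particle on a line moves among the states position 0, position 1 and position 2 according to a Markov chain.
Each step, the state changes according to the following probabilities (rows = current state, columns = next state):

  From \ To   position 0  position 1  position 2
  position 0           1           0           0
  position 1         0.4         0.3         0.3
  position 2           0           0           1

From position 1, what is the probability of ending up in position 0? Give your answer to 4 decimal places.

0.5714

Let h(s) be the probability of absorption at position 0 starting from transient state s. Then h(position 0) = 1 and h(position 2) = 0. By first-step analysis:
h(position 1) = 0.4·1 + 0.3·h(position 1) + 0.3·0
Solving: h(position 1) = 0.5714.
Starting from position 1, the probability is 0.5714.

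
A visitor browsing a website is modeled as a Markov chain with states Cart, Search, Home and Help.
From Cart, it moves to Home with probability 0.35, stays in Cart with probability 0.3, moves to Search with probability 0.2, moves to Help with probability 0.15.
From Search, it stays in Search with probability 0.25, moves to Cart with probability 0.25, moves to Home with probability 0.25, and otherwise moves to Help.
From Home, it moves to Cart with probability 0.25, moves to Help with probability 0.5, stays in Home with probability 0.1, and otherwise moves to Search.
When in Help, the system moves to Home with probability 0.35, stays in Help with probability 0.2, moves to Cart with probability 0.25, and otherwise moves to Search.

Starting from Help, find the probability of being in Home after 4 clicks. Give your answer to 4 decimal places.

0.2627

Propagate the distribution vector 4 clicks from Help.
After 0 clicks: (0.0000, 0.0000, 0.0000, 1.0000)
After 1 click: (0.2500, 0.2000, 0.3500, 0.2000)
After 2 clicks: (0.2625, 0.1925, 0.2425, 0.3025)
After 3 clicks: (0.2631, 0.1975, 0.2701, 0.2693)
After 4 clicks: (0.2632, 0.1964, 0.2627, 0.2778)
P(in Home after 4 clicks) = 0.2627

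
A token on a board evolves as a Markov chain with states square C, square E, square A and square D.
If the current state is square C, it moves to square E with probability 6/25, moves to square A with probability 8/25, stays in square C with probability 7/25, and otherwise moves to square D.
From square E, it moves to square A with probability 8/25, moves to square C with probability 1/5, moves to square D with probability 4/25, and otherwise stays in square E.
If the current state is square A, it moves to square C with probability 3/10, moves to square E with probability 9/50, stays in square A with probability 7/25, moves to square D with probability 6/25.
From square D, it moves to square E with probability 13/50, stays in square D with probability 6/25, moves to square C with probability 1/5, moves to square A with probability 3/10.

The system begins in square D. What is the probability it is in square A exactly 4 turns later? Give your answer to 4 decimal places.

Propagate the distribution vector 4 turns from square D.
After 0 turns: (0.0000, 0.0000, 0.0000, 1.0000)
After 1 turn: (0.2000, 0.2600, 0.3000, 0.2400)
After 2 turns: (0.2460, 0.2476, 0.3032, 0.2032)
After 3 turns: (0.2500, 0.2457, 0.3038, 0.2005)
After 4 turns: (0.2504, 0.2454, 0.3038, 0.2003)
P(in square A after 4 turns) = 0.3038

0.3038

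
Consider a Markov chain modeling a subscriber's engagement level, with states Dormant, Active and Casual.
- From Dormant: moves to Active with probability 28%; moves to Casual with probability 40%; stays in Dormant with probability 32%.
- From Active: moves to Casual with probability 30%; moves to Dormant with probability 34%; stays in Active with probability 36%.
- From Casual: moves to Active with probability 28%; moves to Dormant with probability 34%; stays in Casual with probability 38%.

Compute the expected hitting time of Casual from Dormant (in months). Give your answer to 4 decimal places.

Let t(s) be the expected number of months to first reach Casual from state s, with t(Casual) = 0. Conditioning on the first month:
t(Dormant) = 1 + 0.32·t(Dormant) + 0.28·t(Active)
t(Active) = 1 + 0.34·t(Dormant) + 0.36·t(Active)
Solving: t(Dormant) = 2.7059, t(Active) = 3.0000.
Expected months from Dormant to Casual: 2.7059.

2.7059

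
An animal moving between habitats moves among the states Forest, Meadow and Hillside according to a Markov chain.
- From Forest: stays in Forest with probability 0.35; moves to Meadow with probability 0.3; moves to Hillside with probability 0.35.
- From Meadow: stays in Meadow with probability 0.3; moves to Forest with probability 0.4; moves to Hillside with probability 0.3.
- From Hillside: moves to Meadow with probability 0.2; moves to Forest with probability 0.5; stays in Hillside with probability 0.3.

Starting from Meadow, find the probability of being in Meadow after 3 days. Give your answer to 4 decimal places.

Propagate the distribution vector 3 days from Meadow.
After 0 days: (0.0000, 1.0000, 0.0000)
After 1 day: (0.4000, 0.3000, 0.3000)
After 2 days: (0.4100, 0.2700, 0.3200)
After 3 days: (0.4115, 0.2680, 0.3205)
P(in Meadow after 3 days) = 0.2680

0.2680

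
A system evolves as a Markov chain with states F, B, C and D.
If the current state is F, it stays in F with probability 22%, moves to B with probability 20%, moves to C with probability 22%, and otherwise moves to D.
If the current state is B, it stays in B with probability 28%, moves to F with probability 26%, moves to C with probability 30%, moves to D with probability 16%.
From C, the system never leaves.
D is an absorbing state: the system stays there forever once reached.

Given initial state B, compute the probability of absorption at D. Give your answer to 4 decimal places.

Let h(s) be the probability of absorption at D starting from transient state s. Then h(D) = 1 and h(C) = 0. By first-step analysis:
h(F) = 0.22·h(F) + 0.2·h(B) + 0.22·0 + 0.36·1
h(B) = 0.26·h(F) + 0.28·h(B) + 0.3·0 + 0.16·1
Solving: h(F) = 0.5714, h(B) = 0.4286.
Starting from B, the probability is 0.4286.

0.4286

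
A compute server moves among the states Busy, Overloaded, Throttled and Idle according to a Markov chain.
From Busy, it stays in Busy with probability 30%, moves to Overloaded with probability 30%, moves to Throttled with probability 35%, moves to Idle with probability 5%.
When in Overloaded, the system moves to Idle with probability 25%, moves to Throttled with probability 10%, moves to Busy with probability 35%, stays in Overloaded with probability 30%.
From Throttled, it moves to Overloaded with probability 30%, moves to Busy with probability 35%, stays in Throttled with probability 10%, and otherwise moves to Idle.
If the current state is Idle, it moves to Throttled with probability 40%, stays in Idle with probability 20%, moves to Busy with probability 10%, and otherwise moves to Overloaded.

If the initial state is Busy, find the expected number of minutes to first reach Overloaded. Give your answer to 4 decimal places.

Let t(s) be the expected number of minutes to first reach Overloaded from state s, with t(Overloaded) = 0. Conditioning on the first minute:
t(Busy) = 1 + 0.3·t(Busy) + 0.35·t(Throttled) + 0.05·t(Idle)
t(Throttled) = 1 + 0.35·t(Busy) + 0.1·t(Throttled) + 0.25·t(Idle)
t(Idle) = 1 + 0.1·t(Busy) + 0.4·t(Throttled) + 0.2·t(Idle)
Solving: t(Busy) = 3.3333, t(Throttled) = 3.3333, t(Idle) = 3.3333.
Expected minutes from Busy to Overloaded: 3.3333.

3.3333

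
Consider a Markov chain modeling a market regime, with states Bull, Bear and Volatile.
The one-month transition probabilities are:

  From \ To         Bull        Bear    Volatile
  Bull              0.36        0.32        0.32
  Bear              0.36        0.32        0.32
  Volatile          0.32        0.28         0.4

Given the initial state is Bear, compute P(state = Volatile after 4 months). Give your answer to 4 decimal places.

0.3478

Propagate the distribution vector 4 months from Bear.
After 0 months: (0.0000, 1.0000, 0.0000)
After 1 month: (0.3600, 0.3200, 0.3200)
After 2 months: (0.3472, 0.3072, 0.3456)
After 3 months: (0.3462, 0.3062, 0.3476)
After 4 months: (0.3461, 0.3061, 0.3478)
P(in Volatile after 4 months) = 0.3478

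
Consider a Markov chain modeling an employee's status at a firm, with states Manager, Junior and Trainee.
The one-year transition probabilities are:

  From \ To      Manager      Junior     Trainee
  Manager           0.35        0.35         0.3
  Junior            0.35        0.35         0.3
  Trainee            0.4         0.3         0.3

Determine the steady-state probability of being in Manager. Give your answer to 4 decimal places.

Let the stationary distribution be π with π = πP and π_1 + π_2 + π_3 = 1.
π_1 = 0.35·π_1 + 0.35·π_2 + 0.4·π_3
π_2 = 0.35·π_1 + 0.35·π_2 + 0.3·π_3
Solving with the normalization constraint gives π = (0.3650, 0.3350, 0.3000).
So the stationary probability of Manager is 0.3650.

0.3650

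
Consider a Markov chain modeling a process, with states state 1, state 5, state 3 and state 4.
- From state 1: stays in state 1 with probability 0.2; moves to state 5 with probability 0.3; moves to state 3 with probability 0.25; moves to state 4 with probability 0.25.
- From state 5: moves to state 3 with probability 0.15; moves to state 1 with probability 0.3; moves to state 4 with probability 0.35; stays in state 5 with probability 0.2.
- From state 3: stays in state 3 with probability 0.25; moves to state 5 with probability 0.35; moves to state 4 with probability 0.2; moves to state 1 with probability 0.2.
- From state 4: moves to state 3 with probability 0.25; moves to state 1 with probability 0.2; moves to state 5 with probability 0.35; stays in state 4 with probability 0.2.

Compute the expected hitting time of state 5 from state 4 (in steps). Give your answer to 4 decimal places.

Let t(s) be the expected number of steps to first reach state 5 from state s, with t(state 5) = 0. Conditioning on the first step:
t(state 1) = 1 + 0.2·t(state 1) + 0.25·t(state 3) + 0.25·t(state 4)
t(state 3) = 1 + 0.2·t(state 1) + 0.25·t(state 3) + 0.2·t(state 4)
t(state 4) = 1 + 0.2·t(state 1) + 0.25·t(state 3) + 0.2·t(state 4)
Solving: t(state 1) = 3.0882, t(state 3) = 2.9412, t(state 4) = 2.9412.
Expected steps from state 4 to state 5: 2.9412.

2.9412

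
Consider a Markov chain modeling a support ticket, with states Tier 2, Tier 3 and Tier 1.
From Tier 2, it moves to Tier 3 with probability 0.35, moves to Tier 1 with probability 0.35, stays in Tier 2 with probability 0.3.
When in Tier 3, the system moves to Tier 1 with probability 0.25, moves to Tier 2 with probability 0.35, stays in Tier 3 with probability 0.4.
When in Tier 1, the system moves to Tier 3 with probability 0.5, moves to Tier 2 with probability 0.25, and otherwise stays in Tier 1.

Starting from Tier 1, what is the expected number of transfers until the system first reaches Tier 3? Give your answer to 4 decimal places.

Let t(s) be the expected number of transfers to first reach Tier 3 from state s, with t(Tier 3) = 0. Conditioning on the first transfer:
t(Tier 2) = 1 + 0.3·t(Tier 2) + 0.35·t(Tier 1)
t(Tier 1) = 1 + 0.25·t(Tier 2) + 0.25·t(Tier 1)
Solving: t(Tier 2) = 2.5143, t(Tier 1) = 2.1714.
Expected transfers from Tier 1 to Tier 3: 2.1714.

2.1714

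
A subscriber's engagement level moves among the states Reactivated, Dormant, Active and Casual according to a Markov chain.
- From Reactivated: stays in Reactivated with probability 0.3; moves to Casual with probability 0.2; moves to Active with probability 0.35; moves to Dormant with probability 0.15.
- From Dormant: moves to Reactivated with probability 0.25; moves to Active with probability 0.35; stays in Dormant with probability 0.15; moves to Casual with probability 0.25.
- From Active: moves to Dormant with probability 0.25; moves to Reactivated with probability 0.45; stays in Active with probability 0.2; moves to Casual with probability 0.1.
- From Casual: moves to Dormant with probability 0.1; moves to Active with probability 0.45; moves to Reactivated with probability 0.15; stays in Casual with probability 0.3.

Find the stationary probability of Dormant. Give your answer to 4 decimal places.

0.1723

Let the stationary distribution be π with π = πP and π_1 + π_2 + π_3 + π_4 = 1.
π_1 = 0.3·π_1 + 0.25·π_2 + 0.45·π_3 + 0.15·π_4
π_2 = 0.15·π_1 + 0.15·π_2 + 0.25·π_3 + 0.1·π_4
π_3 = 0.35·π_1 + 0.35·π_2 + 0.2·π_3 + 0.45·π_4
Solving with the normalization constraint gives π = (0.3102, 0.1723, 0.3214, 0.1961).
So the stationary probability of Dormant is 0.1723.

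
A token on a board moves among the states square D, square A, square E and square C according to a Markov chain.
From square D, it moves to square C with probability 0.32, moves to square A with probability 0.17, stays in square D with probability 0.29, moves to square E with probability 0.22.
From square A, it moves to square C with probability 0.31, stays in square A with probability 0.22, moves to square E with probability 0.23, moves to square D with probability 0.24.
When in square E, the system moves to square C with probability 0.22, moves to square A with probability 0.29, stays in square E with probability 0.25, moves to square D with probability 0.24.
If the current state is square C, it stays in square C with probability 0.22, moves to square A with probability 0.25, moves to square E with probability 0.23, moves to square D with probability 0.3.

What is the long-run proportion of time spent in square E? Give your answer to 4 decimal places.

0.2319

Let the stationary distribution be π with π = πP and π_1 + π_2 + π_3 + π_4 = 1.
π_1 = 0.29·π_1 + 0.24·π_2 + 0.24·π_3 + 0.3·π_4
π_2 = 0.17·π_1 + 0.22·π_2 + 0.29·π_3 + 0.25·π_4
π_3 = 0.22·π_1 + 0.23·π_2 + 0.25·π_3 + 0.23·π_4
Solving with the normalization constraint gives π = (0.2695, 0.2308, 0.2319, 0.2677).
So the stationary probability of square E is 0.2319.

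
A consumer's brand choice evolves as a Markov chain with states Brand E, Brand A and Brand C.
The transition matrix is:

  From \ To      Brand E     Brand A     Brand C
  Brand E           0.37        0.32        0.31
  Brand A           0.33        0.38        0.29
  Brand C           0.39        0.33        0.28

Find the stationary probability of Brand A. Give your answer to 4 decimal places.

0.3436

Let the stationary distribution be π with π = πP and π_1 + π_2 + π_3 = 1.
π_1 = 0.37·π_1 + 0.33·π_2 + 0.39·π_3
π_2 = 0.32·π_1 + 0.38·π_2 + 0.33·π_3
Solving with the normalization constraint gives π = (0.3621, 0.3436, 0.2943).
So the stationary probability of Brand A is 0.3436.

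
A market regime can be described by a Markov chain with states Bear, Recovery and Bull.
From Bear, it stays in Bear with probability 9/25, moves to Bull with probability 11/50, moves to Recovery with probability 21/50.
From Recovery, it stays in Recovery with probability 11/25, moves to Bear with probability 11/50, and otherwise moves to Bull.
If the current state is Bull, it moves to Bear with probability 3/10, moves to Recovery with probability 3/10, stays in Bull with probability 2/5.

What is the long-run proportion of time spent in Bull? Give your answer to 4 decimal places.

Let the stationary distribution be π with π = πP and π_1 + π_2 + π_3 = 1.
π_1 = 0.36·π_1 + 0.22·π_2 + 0.3·π_3
π_2 = 0.42·π_1 + 0.44·π_2 + 0.3·π_3
Solving with the normalization constraint gives π = (0.2861, 0.3888, 0.3252).
So the stationary probability of Bull is 0.3252.

0.3252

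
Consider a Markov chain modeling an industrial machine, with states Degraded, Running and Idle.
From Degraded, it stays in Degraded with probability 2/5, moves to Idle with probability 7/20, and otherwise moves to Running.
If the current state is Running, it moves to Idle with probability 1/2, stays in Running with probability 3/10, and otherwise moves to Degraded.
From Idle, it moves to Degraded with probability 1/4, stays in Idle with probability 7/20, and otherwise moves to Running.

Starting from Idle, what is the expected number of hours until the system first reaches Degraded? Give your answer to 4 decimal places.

Let t(s) be the expected number of hours to first reach Degraded from state s, with t(Degraded) = 0. Conditioning on the first hour:
t(Running) = 1 + 0.3·t(Running) + 0.5·t(Idle)
t(Idle) = 1 + 0.4·t(Running) + 0.35·t(Idle)
Solving: t(Running) = 4.5098, t(Idle) = 4.3137.
Expected hours from Idle to Degraded: 4.3137.

4.3137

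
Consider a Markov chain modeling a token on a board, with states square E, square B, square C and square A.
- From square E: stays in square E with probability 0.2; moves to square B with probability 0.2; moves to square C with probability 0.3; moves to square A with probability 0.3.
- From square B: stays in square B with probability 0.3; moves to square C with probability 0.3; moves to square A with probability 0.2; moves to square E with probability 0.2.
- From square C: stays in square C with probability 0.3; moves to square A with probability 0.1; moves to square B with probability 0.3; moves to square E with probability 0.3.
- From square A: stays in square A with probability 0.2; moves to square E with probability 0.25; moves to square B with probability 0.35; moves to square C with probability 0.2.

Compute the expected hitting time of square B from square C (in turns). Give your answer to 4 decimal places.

3.5461

Let t(s) be the expected number of turns to first reach square B from state s, with t(square B) = 0. Conditioning on the first turn:
t(square E) = 1 + 0.2·t(square E) + 0.3·t(square C) + 0.3·t(square A)
t(square C) = 1 + 0.3·t(square E) + 0.3·t(square C) + 0.1·t(square A)
t(square A) = 1 + 0.25·t(square E) + 0.2·t(square C) + 0.2·t(square A)
Solving: t(square E) = 3.8298, t(square C) = 3.5461, t(square A) = 3.3333.
Expected turns from square C to square B: 3.5461.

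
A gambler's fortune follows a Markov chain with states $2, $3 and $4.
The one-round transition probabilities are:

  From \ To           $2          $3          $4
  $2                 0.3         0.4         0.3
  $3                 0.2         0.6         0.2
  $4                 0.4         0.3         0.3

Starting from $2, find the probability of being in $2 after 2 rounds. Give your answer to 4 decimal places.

Sum over the intermediate state after 1 round:
P = P($2→$2)·P($2→$2) + P($2→$3)·P($3→$2) + P($2→$4)·P($4→$2)
  = 0.3×0.3 + 0.4×0.2 + 0.3×0.4
  = 0.0900 + 0.0800 + 0.1200 = 0.2900

0.2900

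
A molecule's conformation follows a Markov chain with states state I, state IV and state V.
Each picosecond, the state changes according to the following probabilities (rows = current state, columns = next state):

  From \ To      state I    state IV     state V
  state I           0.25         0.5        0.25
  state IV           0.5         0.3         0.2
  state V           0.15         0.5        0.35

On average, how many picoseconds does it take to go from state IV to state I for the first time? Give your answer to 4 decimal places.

2.3944

Let t(s) be the expected number of picoseconds to first reach state I from state s, with t(state I) = 0. Conditioning on the first picosecond:
t(state IV) = 1 + 0.3·t(state IV) + 0.2·t(state V)
t(state V) = 1 + 0.5·t(state IV) + 0.35·t(state V)
Solving: t(state IV) = 2.3944, t(state V) = 3.3803.
Expected picoseconds from state IV to state I: 2.3944.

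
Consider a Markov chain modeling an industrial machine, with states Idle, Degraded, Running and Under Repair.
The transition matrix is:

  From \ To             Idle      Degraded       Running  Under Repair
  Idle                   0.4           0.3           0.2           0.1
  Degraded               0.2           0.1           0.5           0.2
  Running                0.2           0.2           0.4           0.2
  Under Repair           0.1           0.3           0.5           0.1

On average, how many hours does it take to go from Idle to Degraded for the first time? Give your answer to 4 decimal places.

Let t(s) be the expected number of hours to first reach Degraded from state s, with t(Degraded) = 0. Conditioning on the first hour:
t(Idle) = 1 + 0.4·t(Idle) + 0.2·t(Running) + 0.1·t(Under Repair)
t(Running) = 1 + 0.2·t(Idle) + 0.4·t(Running) + 0.2·t(Under Repair)
t(Under Repair) = 1 + 0.1·t(Idle) + 0.5·t(Running) + 0.1·t(Under Repair)
Solving: t(Idle) = 3.7019, t(Running) = 4.1827, t(Under Repair) = 3.8462.
Expected hours from Idle to Degraded: 3.7019.

3.7019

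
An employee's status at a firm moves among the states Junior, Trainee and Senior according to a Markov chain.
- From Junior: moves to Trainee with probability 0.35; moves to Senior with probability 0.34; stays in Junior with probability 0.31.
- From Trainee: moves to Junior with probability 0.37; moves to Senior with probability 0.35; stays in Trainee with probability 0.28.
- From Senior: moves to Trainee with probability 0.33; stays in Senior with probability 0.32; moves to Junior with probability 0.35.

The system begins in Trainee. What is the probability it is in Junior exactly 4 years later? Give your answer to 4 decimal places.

Propagate the distribution vector 4 years from Trainee.
After 0 years: (0.0000, 1.0000, 0.0000)
After 1 year: (0.3700, 0.2800, 0.3500)
After 2 years: (0.3408, 0.3234, 0.3358)
After 3 years: (0.3428, 0.3206, 0.3365)
After 4 years: (0.3427, 0.3208, 0.3365)
P(in Junior after 4 years) = 0.3427

0.3427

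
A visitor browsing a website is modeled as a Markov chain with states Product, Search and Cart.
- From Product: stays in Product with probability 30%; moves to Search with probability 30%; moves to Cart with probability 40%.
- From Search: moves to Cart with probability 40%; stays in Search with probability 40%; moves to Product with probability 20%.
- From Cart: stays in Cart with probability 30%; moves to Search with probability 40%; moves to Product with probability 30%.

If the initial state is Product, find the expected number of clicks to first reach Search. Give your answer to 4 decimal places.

Let t(s) be the expected number of clicks to first reach Search from state s, with t(Search) = 0. Conditioning on the first click:
t(Product) = 1 + 0.3·t(Product) + 0.4·t(Cart)
t(Cart) = 1 + 0.3·t(Product) + 0.3·t(Cart)
Solving: t(Product) = 2.9730, t(Cart) = 2.7027.
Expected clicks from Product to Search: 2.9730.

2.9730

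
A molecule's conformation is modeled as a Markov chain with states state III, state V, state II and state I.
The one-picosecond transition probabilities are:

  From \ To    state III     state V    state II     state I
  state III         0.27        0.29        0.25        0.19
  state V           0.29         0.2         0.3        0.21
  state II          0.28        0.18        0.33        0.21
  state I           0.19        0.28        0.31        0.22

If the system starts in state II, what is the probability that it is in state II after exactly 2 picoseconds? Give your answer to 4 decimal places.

Propagate the distribution vector 2 picoseconds from state II.
After 0 picoseconds: (0.0000, 0.0000, 1.0000, 0.0000)
After 1 picosecond: (0.2800, 0.1800, 0.3300, 0.2100)
After 2 picoseconds: (0.2601, 0.2354, 0.2980, 0.2065)
P(in state II after 2 picoseconds) = 0.2980

0.2980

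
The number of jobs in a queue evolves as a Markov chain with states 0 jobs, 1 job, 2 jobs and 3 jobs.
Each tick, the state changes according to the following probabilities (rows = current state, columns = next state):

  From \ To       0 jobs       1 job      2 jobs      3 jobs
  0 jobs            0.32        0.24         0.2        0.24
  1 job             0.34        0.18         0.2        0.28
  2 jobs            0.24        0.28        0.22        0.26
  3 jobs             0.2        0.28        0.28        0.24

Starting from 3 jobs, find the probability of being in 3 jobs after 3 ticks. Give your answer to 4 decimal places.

0.2543

Propagate the distribution vector 3 ticks from 3 jobs.
After 0 ticks: (0.0000, 0.0000, 0.0000, 1.0000)
After 1 tick: (0.2000, 0.2800, 0.2800, 0.2400)
After 2 ticks: (0.2744, 0.2440, 0.2248, 0.2568)
After 3 ticks: (0.2761, 0.2446, 0.2250, 0.2543)
P(in 3 jobs after 3 ticks) = 0.2543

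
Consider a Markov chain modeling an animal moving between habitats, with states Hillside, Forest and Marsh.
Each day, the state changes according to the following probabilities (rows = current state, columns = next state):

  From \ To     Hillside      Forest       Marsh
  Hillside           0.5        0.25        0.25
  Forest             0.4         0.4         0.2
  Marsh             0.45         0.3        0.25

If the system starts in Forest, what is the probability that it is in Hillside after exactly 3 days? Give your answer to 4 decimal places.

Propagate the distribution vector 3 days from Forest.
After 0 days: (0.0000, 1.0000, 0.0000)
After 1 day: (0.4000, 0.4000, 0.2000)
After 2 days: (0.4500, 0.3200, 0.2300)
After 3 days: (0.4565, 0.3095, 0.2340)
P(in Hillside after 3 days) = 0.4565

0.4565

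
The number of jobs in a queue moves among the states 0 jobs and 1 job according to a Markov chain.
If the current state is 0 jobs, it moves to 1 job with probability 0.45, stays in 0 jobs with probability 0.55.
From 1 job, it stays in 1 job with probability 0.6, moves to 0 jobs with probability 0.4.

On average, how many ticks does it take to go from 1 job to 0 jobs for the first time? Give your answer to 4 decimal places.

Let t(s) be the expected number of ticks to first reach 0 jobs from state s, with t(0 jobs) = 0. Conditioning on the first tick:
t(1 job) = 1 + 0.6·t(1 job)
Solving: t(1 job) = 2.5000.
Expected ticks from 1 job to 0 jobs: 2.5000.

2.5000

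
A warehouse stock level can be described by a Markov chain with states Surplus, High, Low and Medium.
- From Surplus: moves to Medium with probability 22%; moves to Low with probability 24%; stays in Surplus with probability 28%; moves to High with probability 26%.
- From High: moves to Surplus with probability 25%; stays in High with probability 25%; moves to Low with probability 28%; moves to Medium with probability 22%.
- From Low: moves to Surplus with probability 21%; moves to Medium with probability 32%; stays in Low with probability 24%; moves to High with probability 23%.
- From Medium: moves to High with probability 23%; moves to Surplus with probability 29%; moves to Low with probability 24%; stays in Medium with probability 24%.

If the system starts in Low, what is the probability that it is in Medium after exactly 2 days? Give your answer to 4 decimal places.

0.2504

Propagate the distribution vector 2 days from Low.
After 0 days: (0.0000, 0.0000, 1.0000, 0.0000)
After 1 day: (0.2100, 0.2300, 0.2400, 0.3200)
After 2 days: (0.2595, 0.2409, 0.2492, 0.2504)
P(in Medium after 2 days) = 0.2504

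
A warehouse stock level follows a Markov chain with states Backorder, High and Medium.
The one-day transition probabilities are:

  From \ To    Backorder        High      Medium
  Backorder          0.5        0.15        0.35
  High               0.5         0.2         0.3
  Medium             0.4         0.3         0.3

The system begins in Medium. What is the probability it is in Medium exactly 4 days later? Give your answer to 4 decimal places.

0.3234

Propagate the distribution vector 4 days from Medium.
After 0 days: (0.0000, 0.0000, 1.0000)
After 1 day: (0.4000, 0.3000, 0.3000)
After 2 days: (0.4700, 0.2100, 0.3200)
After 3 days: (0.4680, 0.2085, 0.3235)
After 4 days: (0.4677, 0.2090, 0.3234)
P(in Medium after 4 days) = 0.3234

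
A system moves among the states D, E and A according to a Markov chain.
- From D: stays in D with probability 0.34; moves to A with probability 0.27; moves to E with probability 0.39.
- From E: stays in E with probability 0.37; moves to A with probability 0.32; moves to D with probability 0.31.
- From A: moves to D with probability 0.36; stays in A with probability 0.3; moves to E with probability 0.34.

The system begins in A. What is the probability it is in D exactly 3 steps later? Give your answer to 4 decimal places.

0.3349

Propagate the distribution vector 3 steps from A.
After 0 steps: (0.0000, 0.0000, 1.0000)
After 1 step: (0.3600, 0.3400, 0.3000)
After 2 steps: (0.3358, 0.3682, 0.2960)
After 3 steps: (0.3349, 0.3678, 0.2973)
P(in D after 3 steps) = 0.3349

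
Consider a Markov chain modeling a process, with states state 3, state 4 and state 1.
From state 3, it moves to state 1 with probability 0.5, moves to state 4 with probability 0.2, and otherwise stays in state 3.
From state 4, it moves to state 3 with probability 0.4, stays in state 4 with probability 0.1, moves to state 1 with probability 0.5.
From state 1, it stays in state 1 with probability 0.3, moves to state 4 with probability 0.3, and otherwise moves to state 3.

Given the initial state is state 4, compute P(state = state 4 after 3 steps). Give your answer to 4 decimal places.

Propagate the distribution vector 3 steps from state 4.
After 0 steps: (0.0000, 1.0000, 0.0000)
After 1 step: (0.4000, 0.1000, 0.5000)
After 2 steps: (0.3600, 0.2400, 0.4000)
After 3 steps: (0.3640, 0.2160, 0.4200)
P(in state 4 after 3 steps) = 0.2160

0.2160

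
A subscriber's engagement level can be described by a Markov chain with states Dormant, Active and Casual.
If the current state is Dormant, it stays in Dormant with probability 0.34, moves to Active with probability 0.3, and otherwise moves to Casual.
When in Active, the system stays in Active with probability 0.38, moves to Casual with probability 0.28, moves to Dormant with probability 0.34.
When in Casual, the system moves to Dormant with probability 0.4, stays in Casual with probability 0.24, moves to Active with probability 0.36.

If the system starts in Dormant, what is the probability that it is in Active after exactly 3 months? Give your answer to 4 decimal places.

Propagate the distribution vector 3 months from Dormant.
After 0 months: (1.0000, 0.0000, 0.0000)
After 1 month: (0.3400, 0.3000, 0.3600)
After 2 months: (0.3616, 0.3456, 0.2928)
After 3 months: (0.3576, 0.3452, 0.2972)
P(in Active after 3 months) = 0.3452

0.3452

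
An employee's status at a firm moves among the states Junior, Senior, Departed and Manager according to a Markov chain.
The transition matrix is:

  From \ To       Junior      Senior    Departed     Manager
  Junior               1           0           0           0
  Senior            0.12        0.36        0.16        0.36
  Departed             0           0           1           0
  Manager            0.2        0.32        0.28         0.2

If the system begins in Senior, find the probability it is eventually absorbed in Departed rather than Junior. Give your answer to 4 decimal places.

0.5766

Let h(s) be the probability of absorption at Departed starting from transient state s. Then h(Departed) = 1 and h(Junior) = 0. By first-step analysis:
h(Senior) = 0.12·0 + 0.36·h(Senior) + 0.16·1 + 0.36·h(Manager)
h(Manager) = 0.2·0 + 0.32·h(Senior) + 0.28·1 + 0.2·h(Manager)
Solving: h(Senior) = 0.5766, h(Manager) = 0.5806.
Starting from Senior, the probability is 0.5766.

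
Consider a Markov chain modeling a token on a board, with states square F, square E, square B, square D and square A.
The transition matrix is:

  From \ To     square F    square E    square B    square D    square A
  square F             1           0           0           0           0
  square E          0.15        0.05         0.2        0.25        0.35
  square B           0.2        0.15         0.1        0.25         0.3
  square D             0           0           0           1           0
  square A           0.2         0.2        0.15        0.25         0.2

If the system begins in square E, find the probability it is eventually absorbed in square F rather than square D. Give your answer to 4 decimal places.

Let h(s) be the probability of absorption at square F starting from transient state s. Then h(square F) = 1 and h(square D) = 0. By first-step analysis:
h(square E) = 0.15·1 + 0.05·h(square E) + 0.2·h(square B) + 0.25·0 + 0.35·h(square A)
h(square B) = 0.2·1 + 0.15·h(square E) + 0.1·h(square B) + 0.25·0 + 0.3·h(square A)
h(square A) = 0.2·1 + 0.2·h(square E) + 0.15·h(square B) + 0.25·0 + 0.2·h(square A)
Solving: h(square E) = 0.4094, h(square B) = 0.4351, h(square A) = 0.4339.
Starting from square E, the probability is 0.4094.

0.4094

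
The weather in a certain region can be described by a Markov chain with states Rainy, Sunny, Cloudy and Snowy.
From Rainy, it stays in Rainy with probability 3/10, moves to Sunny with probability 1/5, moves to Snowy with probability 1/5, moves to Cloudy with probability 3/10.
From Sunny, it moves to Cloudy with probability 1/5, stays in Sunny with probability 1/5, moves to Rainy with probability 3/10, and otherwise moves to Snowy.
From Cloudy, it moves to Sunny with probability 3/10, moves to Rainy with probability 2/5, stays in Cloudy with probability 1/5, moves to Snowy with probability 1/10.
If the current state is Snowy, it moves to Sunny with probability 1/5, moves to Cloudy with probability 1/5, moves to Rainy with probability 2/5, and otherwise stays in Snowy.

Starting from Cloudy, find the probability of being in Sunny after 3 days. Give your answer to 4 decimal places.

Propagate the distribution vector 3 days from Cloudy.
After 0 days: (0.0000, 0.0000, 1.0000, 0.0000)
After 1 day: (0.4000, 0.3000, 0.2000, 0.1000)
After 2 days: (0.3300, 0.2200, 0.2400, 0.2100)
After 3 days: (0.3450, 0.2240, 0.2330, 0.1980)
P(in Sunny after 3 days) = 0.2240

0.2240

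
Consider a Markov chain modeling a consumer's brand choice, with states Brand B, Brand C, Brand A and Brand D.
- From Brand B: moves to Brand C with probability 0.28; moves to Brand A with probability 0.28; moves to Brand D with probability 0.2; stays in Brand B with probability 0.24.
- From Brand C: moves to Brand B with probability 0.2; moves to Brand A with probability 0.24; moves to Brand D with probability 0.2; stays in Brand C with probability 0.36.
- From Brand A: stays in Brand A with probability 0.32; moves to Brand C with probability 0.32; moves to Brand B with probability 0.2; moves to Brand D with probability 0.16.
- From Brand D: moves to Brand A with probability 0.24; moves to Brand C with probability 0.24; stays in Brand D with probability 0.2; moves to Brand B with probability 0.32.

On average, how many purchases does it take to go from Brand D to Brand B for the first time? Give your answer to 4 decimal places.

3.9507

Let t(s) be the expected number of purchases to first reach Brand B from state s, with t(Brand B) = 0. Conditioning on the first purchase:
t(Brand C) = 1 + 0.36·t(Brand C) + 0.24·t(Brand A) + 0.2·t(Brand D)
t(Brand A) = 1 + 0.32·t(Brand C) + 0.32·t(Brand A) + 0.16·t(Brand D)
t(Brand D) = 1 + 0.24·t(Brand C) + 0.24·t(Brand A) + 0.2·t(Brand D)
Solving: t(Brand C) = 4.4894, t(Brand A) = 4.5128, t(Brand D) = 3.9507.
Expected purchases from Brand D to Brand B: 3.9507.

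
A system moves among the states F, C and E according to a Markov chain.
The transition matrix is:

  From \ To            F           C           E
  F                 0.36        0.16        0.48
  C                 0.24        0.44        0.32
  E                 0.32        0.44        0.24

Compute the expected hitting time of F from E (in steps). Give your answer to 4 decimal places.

Let t(s) be the expected number of steps to first reach F from state s, with t(F) = 0. Conditioning on the first step:
t(C) = 1 + 0.44·t(C) + 0.32·t(E)
t(E) = 1 + 0.44·t(C) + 0.24·t(E)
Solving: t(C) = 3.7921, t(E) = 3.5112.
Expected steps from E to F: 3.5112.

3.5112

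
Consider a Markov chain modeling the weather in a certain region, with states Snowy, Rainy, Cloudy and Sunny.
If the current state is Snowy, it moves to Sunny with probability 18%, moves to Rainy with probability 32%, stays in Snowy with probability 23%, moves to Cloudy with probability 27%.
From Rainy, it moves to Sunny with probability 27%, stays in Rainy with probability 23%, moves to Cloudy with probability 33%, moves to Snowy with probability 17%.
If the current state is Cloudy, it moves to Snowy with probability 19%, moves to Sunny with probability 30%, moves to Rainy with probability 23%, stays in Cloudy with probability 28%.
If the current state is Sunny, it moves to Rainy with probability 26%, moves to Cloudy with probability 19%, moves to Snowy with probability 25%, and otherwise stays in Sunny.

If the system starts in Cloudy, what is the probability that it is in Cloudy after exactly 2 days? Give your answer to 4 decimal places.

Propagate the distribution vector 2 days from Cloudy.
After 0 days: (0.0000, 0.0000, 1.0000, 0.0000)
After 1 day: (0.1900, 0.2300, 0.2800, 0.3000)
After 2 days: (0.2110, 0.2561, 0.2626, 0.2703)
P(in Cloudy after 2 days) = 0.2626

0.2626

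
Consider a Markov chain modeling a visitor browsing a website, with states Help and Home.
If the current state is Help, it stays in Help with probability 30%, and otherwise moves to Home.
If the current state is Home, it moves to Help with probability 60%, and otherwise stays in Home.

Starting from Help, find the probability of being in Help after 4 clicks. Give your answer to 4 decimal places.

Propagate the distribution vector 4 clicks from Help.
After 0 clicks: (1.0000, 0.0000)
After 1 click: (0.3000, 0.7000)
After 2 clicks: (0.5100, 0.4900)
After 3 clicks: (0.4470, 0.5530)
After 4 clicks: (0.4659, 0.5341)
P(in Help after 4 clicks) = 0.4659

0.4659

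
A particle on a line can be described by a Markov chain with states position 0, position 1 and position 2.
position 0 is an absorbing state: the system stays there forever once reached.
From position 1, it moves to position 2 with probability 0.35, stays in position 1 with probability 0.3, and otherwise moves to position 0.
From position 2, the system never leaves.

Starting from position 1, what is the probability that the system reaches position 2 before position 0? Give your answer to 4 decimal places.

0.5000

Let h(s) be the probability of absorption at position 2 starting from transient state s. Then h(position 2) = 1 and h(position 0) = 0. By first-step analysis:
h(position 1) = 0.35·0 + 0.3·h(position 1) + 0.35·1
Solving: h(position 1) = 0.5000.
Starting from position 1, the probability is 0.5000.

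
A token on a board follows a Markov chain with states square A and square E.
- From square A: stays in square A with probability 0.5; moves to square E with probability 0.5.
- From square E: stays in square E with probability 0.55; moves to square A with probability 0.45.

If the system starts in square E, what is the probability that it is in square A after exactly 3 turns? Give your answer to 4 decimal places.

Propagate the distribution vector 3 turns from square E.
After 0 turns: (0.0000, 1.0000)
After 1 turn: (0.4500, 0.5500)
After 2 turns: (0.4725, 0.5275)
After 3 turns: (0.4736, 0.5264)
P(in square A after 3 turns) = 0.4736

0.4736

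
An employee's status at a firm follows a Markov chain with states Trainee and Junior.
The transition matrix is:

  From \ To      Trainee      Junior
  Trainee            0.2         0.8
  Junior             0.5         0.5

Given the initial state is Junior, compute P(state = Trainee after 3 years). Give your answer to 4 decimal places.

0.3950

Propagate the distribution vector 3 years from Junior.
After 0 years: (0.0000, 1.0000)
After 1 year: (0.5000, 0.5000)
After 2 years: (0.3500, 0.6500)
After 3 years: (0.3950, 0.6050)
P(in Trainee after 3 years) = 0.3950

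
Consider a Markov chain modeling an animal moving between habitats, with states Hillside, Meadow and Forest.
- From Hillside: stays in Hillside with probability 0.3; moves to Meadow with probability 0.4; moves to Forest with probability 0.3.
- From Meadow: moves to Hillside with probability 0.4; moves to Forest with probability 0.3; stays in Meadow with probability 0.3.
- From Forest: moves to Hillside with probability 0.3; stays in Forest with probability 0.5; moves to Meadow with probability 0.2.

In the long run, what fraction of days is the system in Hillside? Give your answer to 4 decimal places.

Let the stationary distribution be π with π = πP and π_1 + π_2 + π_3 = 1.
π_1 = 0.3·π_1 + 0.4·π_2 + 0.3·π_3
π_2 = 0.4·π_1 + 0.3·π_2 + 0.2·π_3
Solving with the normalization constraint gives π = (0.3295, 0.2955, 0.3750).
So the stationary probability of Hillside is 0.3295.

0.3295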